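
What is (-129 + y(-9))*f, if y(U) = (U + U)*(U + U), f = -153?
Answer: -29835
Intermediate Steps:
y(U) = 4*U**2 (y(U) = (2*U)*(2*U) = 4*U**2)
(-129 + y(-9))*f = (-129 + 4*(-9)**2)*(-153) = (-129 + 4*81)*(-153) = (-129 + 324)*(-153) = 195*(-153) = -29835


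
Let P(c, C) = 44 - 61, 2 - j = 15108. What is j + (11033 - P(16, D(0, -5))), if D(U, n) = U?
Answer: -4056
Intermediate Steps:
j = -15106 (j = 2 - 1*15108 = 2 - 15108 = -15106)
P(c, C) = -17
j + (11033 - P(16, D(0, -5))) = -15106 + (11033 - 1*(-17)) = -15106 + (11033 + 17) = -15106 + 11050 = -4056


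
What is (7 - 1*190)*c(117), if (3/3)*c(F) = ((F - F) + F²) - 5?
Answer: -2504172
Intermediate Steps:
c(F) = -5 + F² (c(F) = ((F - F) + F²) - 5 = (0 + F²) - 5 = F² - 5 = -5 + F²)
(7 - 1*190)*c(117) = (7 - 1*190)*(-5 + 117²) = (7 - 190)*(-5 + 13689) = -183*13684 = -2504172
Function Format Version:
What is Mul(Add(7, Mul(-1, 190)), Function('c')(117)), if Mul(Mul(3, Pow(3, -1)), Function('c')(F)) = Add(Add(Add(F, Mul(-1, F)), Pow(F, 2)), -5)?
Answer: -2504172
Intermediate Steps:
Function('c')(F) = Add(-5, Pow(F, 2)) (Function('c')(F) = Add(Add(Add(F, Mul(-1, F)), Pow(F, 2)), -5) = Add(Add(0, Pow(F, 2)), -5) = Add(Pow(F, 2), -5) = Add(-5, Pow(F, 2)))
Mul(Add(7, Mul(-1, 190)), Function('c')(117)) = Mul(Add(7, Mul(-1, 190)), Add(-5, Pow(117, 2))) = Mul(Add(7, -190), Add(-5, 13689)) = Mul(-183, 13684) = -2504172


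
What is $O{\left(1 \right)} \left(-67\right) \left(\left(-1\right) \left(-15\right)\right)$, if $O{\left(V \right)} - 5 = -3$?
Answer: $-2010$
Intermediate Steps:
$O{\left(V \right)} = 2$ ($O{\left(V \right)} = 5 - 3 = 2$)
$O{\left(1 \right)} \left(-67\right) \left(\left(-1\right) \left(-15\right)\right) = 2 \left(-67\right) \left(\left(-1\right) \left(-15\right)\right) = \left(-134\right) 15 = -2010$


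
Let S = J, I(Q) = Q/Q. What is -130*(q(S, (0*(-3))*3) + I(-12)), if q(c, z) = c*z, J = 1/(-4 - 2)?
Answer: -130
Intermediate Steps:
I(Q) = 1
J = -⅙ (J = 1/(-6) = -⅙ ≈ -0.16667)
S = -⅙ ≈ -0.16667
-130*(q(S, (0*(-3))*3) + I(-12)) = -130*(-0*(-3)*3/6 + 1) = -130*(-0*3 + 1) = -130*(-⅙*0 + 1) = -130*(0 + 1) = -130*1 = -130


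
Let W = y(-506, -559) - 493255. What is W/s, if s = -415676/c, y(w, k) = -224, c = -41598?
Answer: -10263869721/207838 ≈ -49384.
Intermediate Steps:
W = -493479 (W = -224 - 493255 = -493479)
s = 207838/20799 (s = -415676/(-41598) = -415676*(-1/41598) = 207838/20799 ≈ 9.9927)
W/s = -493479/207838/20799 = -493479*20799/207838 = -10263869721/207838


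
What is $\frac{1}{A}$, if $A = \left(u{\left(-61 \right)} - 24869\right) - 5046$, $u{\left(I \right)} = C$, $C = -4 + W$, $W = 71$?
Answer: $- \frac{1}{29848} \approx -3.3503 \cdot 10^{-5}$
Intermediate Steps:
$C = 67$ ($C = -4 + 71 = 67$)
$u{\left(I \right)} = 67$
$A = -29848$ ($A = \left(67 - 24869\right) - 5046 = -24802 - 5046 = -29848$)
$\frac{1}{A} = \frac{1}{-29848} = - \frac{1}{29848}$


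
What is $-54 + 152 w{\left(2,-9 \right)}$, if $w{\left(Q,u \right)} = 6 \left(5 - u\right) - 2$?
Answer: $12410$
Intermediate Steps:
$w{\left(Q,u \right)} = 28 - 6 u$ ($w{\left(Q,u \right)} = \left(30 - 6 u\right) - 2 = 28 - 6 u$)
$-54 + 152 w{\left(2,-9 \right)} = -54 + 152 \left(28 - -54\right) = -54 + 152 \left(28 + 54\right) = -54 + 152 \cdot 82 = -54 + 12464 = 12410$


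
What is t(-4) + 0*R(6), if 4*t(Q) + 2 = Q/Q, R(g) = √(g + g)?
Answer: -¼ ≈ -0.25000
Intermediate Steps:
R(g) = √2*√g (R(g) = √(2*g) = √2*√g)
t(Q) = -¼ (t(Q) = -½ + (Q/Q)/4 = -½ + (¼)*1 = -½ + ¼ = -¼)
t(-4) + 0*R(6) = -¼ + 0*(√2*√6) = -¼ + 0*(2*√3) = -¼ + 0 = -¼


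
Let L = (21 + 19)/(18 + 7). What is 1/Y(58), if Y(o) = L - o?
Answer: -5/282 ≈ -0.017731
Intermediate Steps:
L = 8/5 (L = 40/25 = 40*(1/25) = 8/5 ≈ 1.6000)
Y(o) = 8/5 - o
1/Y(58) = 1/(8/5 - 1*58) = 1/(8/5 - 58) = 1/(-282/5) = -5/282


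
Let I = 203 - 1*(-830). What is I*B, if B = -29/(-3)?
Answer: 29957/3 ≈ 9985.7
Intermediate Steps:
I = 1033 (I = 203 + 830 = 1033)
B = 29/3 (B = -29*(-⅓) = 29/3 ≈ 9.6667)
I*B = 1033*(29/3) = 29957/3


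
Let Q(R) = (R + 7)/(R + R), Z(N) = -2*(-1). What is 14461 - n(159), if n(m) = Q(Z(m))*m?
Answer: 56413/4 ≈ 14103.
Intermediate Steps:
Z(N) = 2
Q(R) = (7 + R)/(2*R) (Q(R) = (7 + R)/((2*R)) = (7 + R)*(1/(2*R)) = (7 + R)/(2*R))
n(m) = 9*m/4 (n(m) = ((1/2)*(7 + 2)/2)*m = ((1/2)*(1/2)*9)*m = 9*m/4)
14461 - n(159) = 14461 - 9*159/4 = 14461 - 1*1431/4 = 14461 - 1431/4 = 56413/4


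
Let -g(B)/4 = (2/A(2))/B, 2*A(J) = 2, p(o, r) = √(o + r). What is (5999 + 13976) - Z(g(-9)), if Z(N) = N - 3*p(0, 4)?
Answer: 179821/9 ≈ 19980.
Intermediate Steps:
A(J) = 1 (A(J) = (½)*2 = 1)
g(B) = -8/B (g(B) = -4*2/1/B = -4*2*1/B = -8/B)
Z(N) = -6 + N (Z(N) = N - 3*√(0 + 4) = N - 3*√4 = N - 3*2 = N - 6 = -6 + N)
(5999 + 13976) - Z(g(-9)) = (5999 + 13976) - (-6 - 8/(-9)) = 19975 - (-6 - 8*(-⅑)) = 19975 - (-6 + 8/9) = 19975 - 1*(-46/9) = 19975 + 46/9 = 179821/9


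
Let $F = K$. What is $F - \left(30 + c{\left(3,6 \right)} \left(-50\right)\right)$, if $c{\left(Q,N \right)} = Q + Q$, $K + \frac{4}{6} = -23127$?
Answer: $- \frac{68573}{3} \approx -22858.0$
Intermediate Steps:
$K = - \frac{69383}{3}$ ($K = - \frac{2}{3} - 23127 = - \frac{69383}{3} \approx -23128.0$)
$c{\left(Q,N \right)} = 2 Q$
$F = - \frac{69383}{3} \approx -23128.0$
$F - \left(30 + c{\left(3,6 \right)} \left(-50\right)\right) = - \frac{69383}{3} - \left(30 + 2 \cdot 3 \left(-50\right)\right) = - \frac{69383}{3} - \left(30 + 6 \left(-50\right)\right) = - \frac{69383}{3} - \left(30 - 300\right) = - \frac{69383}{3} - -270 = - \frac{69383}{3} + 270 = - \frac{68573}{3}$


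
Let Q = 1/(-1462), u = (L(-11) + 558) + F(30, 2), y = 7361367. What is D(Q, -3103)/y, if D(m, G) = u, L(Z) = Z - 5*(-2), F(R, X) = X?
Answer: 43/566259 ≈ 7.5937e-5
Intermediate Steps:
L(Z) = 10 + Z (L(Z) = Z + 10 = 10 + Z)
u = 559 (u = ((10 - 11) + 558) + 2 = (-1 + 558) + 2 = 557 + 2 = 559)
Q = -1/1462 ≈ -0.00068399
D(m, G) = 559
D(Q, -3103)/y = 559/7361367 = 559*(1/7361367) = 43/566259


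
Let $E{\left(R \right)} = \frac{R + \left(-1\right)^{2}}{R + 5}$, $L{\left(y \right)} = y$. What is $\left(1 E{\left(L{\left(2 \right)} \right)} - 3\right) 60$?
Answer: $- \frac{1080}{7} \approx -154.29$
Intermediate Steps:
$E{\left(R \right)} = \frac{1 + R}{5 + R}$ ($E{\left(R \right)} = \frac{R + 1}{5 + R} = \frac{1 + R}{5 + R}$)
$\left(1 E{\left(L{\left(2 \right)} \right)} - 3\right) 60 = \left(1 \frac{1 + 2}{5 + 2} - 3\right) 60 = \left(1 \cdot \frac{1}{7} \cdot 3 - 3\right) 60 = \left(1 \cdot \frac{3}{7} - 3\right) 60 = \left(\frac{3}{7} - 3\right) 60 = \left(- \frac{18}{7}\right) 60 = - \frac{1080}{7}$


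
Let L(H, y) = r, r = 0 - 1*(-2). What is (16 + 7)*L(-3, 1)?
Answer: 46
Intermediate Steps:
r = 2 (r = 0 + 2 = 2)
L(H, y) = 2
(16 + 7)*L(-3, 1) = (16 + 7)*2 = 23*2 = 46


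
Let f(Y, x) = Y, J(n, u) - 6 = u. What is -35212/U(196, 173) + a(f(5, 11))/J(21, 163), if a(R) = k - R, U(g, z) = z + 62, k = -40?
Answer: -5961403/39715 ≈ -150.10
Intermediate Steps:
U(g, z) = 62 + z
J(n, u) = 6 + u
a(R) = -40 - R
-35212/U(196, 173) + a(f(5, 11))/J(21, 163) = -35212/(62 + 173) + (-40 - 1*5)/(6 + 163) = -35212/235 + (-40 - 5)/169 = -35212*1/235 - 45*1/169 = -35212/235 - 45/169 = -5961403/39715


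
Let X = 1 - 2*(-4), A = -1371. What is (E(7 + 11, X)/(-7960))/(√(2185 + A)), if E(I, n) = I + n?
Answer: -27*√814/6479440 ≈ -0.00011889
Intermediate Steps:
X = 9 (X = 1 + 8 = 9)
(E(7 + 11, X)/(-7960))/(√(2185 + A)) = (((7 + 11) + 9)/(-7960))/(√(2185 - 1371)) = ((18 + 9)*(-1/7960))/(√814) = (27*(-1/7960))*(√814/814) = -27*√814/6479440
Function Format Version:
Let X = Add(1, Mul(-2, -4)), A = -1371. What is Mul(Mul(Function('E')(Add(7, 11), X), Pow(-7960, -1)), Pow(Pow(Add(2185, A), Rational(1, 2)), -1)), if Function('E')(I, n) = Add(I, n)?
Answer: Mul(Rational(-27, 6479440), Pow(814, Rational(1, 2))) ≈ -0.00011889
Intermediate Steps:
X = 9 (X = Add(1, 8) = 9)
Mul(Mul(Function('E')(Add(7, 11), X), Pow(-7960, -1)), Pow(Pow(Add(2185, A), Rational(1, 2)), -1)) = Mul(Mul(Add(Add(7, 11), 9), Pow(-7960, -1)), Pow(Pow(Add(2185, -1371), Rational(1, 2)), -1)) = Mul(Mul(Add(18, 9), Rational(-1, 7960)), Pow(Pow(814, Rational(1, 2)), -1)) = Mul(Mul(27, Rational(-1, 7960)), Mul(Rational(1, 814), Pow(814, Rational(1, 2)))) = Mul(Rational(-27, 7960), Mul(Rational(1, 814), Pow(814, Rational(1, 2)))) = Mul(Rational(-27, 6479440), Pow(814, Rational(1, 2)))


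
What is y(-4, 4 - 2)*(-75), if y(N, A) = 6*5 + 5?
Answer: -2625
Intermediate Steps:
y(N, A) = 35 (y(N, A) = 30 + 5 = 35)
y(-4, 4 - 2)*(-75) = 35*(-75) = -2625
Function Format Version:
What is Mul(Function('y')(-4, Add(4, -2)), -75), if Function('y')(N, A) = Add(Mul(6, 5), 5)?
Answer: -2625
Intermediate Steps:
Function('y')(N, A) = 35 (Function('y')(N, A) = Add(30, 5) = 35)
Mul(Function('y')(-4, Add(4, -2)), -75) = Mul(35, -75) = -2625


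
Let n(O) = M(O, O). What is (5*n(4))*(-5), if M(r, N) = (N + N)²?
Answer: -1600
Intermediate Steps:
M(r, N) = 4*N² (M(r, N) = (2*N)² = 4*N²)
n(O) = 4*O²
(5*n(4))*(-5) = (5*(4*4²))*(-5) = (5*(4*16))*(-5) = (5*64)*(-5) = 320*(-5) = -1600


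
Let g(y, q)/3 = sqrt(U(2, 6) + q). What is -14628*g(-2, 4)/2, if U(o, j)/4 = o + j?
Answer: -131652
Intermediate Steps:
U(o, j) = 4*j + 4*o (U(o, j) = 4*(o + j) = 4*(j + o) = 4*j + 4*o)
g(y, q) = 3*sqrt(32 + q) (g(y, q) = 3*sqrt((4*6 + 4*2) + q) = 3*sqrt((24 + 8) + q) = 3*sqrt(32 + q))
-14628*g(-2, 4)/2 = -14628*(3*sqrt(32 + 4))/2 = -14628*(3*sqrt(36))*(1/2) = -14628*(3*6)*(1/2) = -14628*18*(1/2) = -14628*9 = -2438*54 = -131652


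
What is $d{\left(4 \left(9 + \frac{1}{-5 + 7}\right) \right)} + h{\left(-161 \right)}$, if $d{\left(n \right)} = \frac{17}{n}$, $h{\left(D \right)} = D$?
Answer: $- \frac{6101}{38} \approx -160.55$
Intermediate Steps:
$d{\left(4 \left(9 + \frac{1}{-5 + 7}\right) \right)} + h{\left(-161 \right)} = \frac{17}{4 \left(9 + \frac{1}{-5 + 7}\right)} - 161 = \frac{17}{4 \left(9 + \frac{1}{2}\right)} - 161 = \frac{17}{4 \cdot \frac{19}{2}} - 161 = \frac{17}{38} - 161 = - \frac{6101}{38}$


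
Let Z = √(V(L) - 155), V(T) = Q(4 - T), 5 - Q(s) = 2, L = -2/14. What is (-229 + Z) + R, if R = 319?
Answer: 90 + 2*I*√38 ≈ 90.0 + 12.329*I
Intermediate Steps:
L = -⅐ (L = -2*1/14 = -⅐ ≈ -0.14286)
Q(s) = 3 (Q(s) = 5 - 1*2 = 5 - 2 = 3)
V(T) = 3
Z = 2*I*√38 (Z = √(3 - 155) = √(-152) = 2*I*√38 ≈ 12.329*I)
(-229 + Z) + R = (-229 + 2*I*√38) + 319 = 90 + 2*I*√38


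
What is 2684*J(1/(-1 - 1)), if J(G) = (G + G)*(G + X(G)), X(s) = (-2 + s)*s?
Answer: -2013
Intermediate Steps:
X(s) = s*(-2 + s)
J(G) = 2*G*(G + G*(-2 + G)) (J(G) = (G + G)*(G + G*(-2 + G)) = (2*G)*(G + G*(-2 + G)) = 2*G*(G + G*(-2 + G)))
2684*J(1/(-1 - 1)) = 2684*(2*(1/(-1 - 1))²*(-1 + 1/(-1 - 1))) = 2684*(2*(1/(-2))²*(-1 + 1/(-2))) = 2684*(2*(-½)²*(-1 - ½)) = 2684*(2*(¼)*(-3/2)) = 2684*(-¾) = -2013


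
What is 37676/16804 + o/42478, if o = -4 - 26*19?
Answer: 199004092/89225039 ≈ 2.2304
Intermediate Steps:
o = -498 (o = -4 - 494 = -498)
37676/16804 + o/42478 = 37676/16804 - 498/42478 = 37676*(1/16804) - 498*1/42478 = 9419/4201 - 249/21239 = 199004092/89225039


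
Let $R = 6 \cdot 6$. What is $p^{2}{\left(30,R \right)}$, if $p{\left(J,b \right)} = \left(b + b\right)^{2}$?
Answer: $26873856$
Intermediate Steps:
$R = 36$
$p{\left(J,b \right)} = 4 b^{2}$ ($p{\left(J,b \right)} = \left(2 b\right)^{2} = 4 b^{2}$)
$p^{2}{\left(30,R \right)} = \left(4 \cdot 36^{2}\right)^{2} = \left(4 \cdot 1296\right)^{2} = 5184^{2} = 26873856$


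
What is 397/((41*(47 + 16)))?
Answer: 397/2583 ≈ 0.15370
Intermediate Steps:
397/((41*(47 + 16))) = 397/((41*63)) = 397/2583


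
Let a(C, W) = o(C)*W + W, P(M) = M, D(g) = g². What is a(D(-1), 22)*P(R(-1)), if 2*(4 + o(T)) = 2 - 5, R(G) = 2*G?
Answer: 198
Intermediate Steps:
o(T) = -11/2 (o(T) = -4 + (2 - 5)/2 = -4 + (½)*(-3) = -4 - 3/2 = -11/2)
a(C, W) = -9*W/2 (a(C, W) = -11*W/2 + W = -9*W/2)
a(D(-1), 22)*P(R(-1)) = (-9/2*22)*(2*(-1)) = -99*(-2) = 198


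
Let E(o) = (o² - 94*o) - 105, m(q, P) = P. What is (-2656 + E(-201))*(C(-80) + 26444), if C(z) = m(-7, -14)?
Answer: 1494193620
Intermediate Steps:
E(o) = -105 + o² - 94*o
C(z) = -14
(-2656 + E(-201))*(C(-80) + 26444) = (-2656 + (-105 + (-201)² - 94*(-201)))*(-14 + 26444) = (-2656 + (-105 + 40401 + 18894))*26430 = (-2656 + 59190)*26430 = 56534*26430 = 1494193620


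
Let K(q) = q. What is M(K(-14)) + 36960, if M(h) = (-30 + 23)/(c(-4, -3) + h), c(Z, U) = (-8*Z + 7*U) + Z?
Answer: 36961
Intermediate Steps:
c(Z, U) = -7*Z + 7*U
M(h) = -7/(7 + h) (M(h) = (-30 + 23)/((-7*(-4) + 7*(-3)) + h) = -7/((28 - 21) + h) = -7/(7 + h))
M(K(-14)) + 36960 = -7/(7 - 14) + 36960 = -7/(-7) + 36960 = -7*(-⅐) + 36960 = 1 + 36960 = 36961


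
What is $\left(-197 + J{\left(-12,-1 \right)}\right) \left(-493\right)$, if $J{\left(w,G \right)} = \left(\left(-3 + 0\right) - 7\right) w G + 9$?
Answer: $151844$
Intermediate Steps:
$J{\left(w,G \right)} = 9 - 10 G w$ ($J{\left(w,G \right)} = \left(-3 - 7\right) w G + 9 = - 10 w G + 9 = - 10 G w + 9 = 9 - 10 G w$)
$\left(-197 + J{\left(-12,-1 \right)}\right) \left(-493\right) = \left(-197 + \left(9 - \left(-10\right) \left(-12\right)\right)\right) \left(-493\right) = \left(-197 + \left(9 - 120\right)\right) \left(-493\right) = \left(-197 - 111\right) \left(-493\right) = \left(-308\right) \left(-493\right) = 151844$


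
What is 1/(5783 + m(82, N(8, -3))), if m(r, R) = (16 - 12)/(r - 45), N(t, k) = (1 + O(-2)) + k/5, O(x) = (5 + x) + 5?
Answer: 37/213975 ≈ 0.00017292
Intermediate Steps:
O(x) = 10 + x
N(t, k) = 9 + k/5 (N(t, k) = (1 + (10 - 2)) + k/5 = (1 + 8) + k*(⅕) = 9 + k/5)
m(r, R) = 4/(-45 + r)
1/(5783 + m(82, N(8, -3))) = 1/(5783 + 4/(-45 + 82)) = 1/(5783 + 4/37) = 1/(213975/37) = 37/213975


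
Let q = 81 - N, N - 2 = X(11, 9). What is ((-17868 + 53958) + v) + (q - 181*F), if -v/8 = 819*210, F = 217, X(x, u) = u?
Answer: -1379037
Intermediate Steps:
N = 11 (N = 2 + 9 = 11)
v = -1375920 (v = -6552*210 = -8*171990 = -1375920)
q = 70 (q = 81 - 1*11 = 81 - 11 = 70)
((-17868 + 53958) + v) + (q - 181*F) = ((-17868 + 53958) - 1375920) + (70 - 181*217) = (36090 - 1375920) + (70 - 39277) = -1339830 - 39207 = -1379037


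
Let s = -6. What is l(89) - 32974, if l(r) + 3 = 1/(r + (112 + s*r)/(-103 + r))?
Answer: -27502811/834 ≈ -32977.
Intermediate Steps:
l(r) = -3 + 1/(r + (112 - 6*r)/(-103 + r))
l(89) - 32974 = (-439 - 3*89² + 328*89)/(112 + 89² - 109*89) - 32974 = (-439 - 3*7921 + 29192)/(112 + 7921 - 9701) - 32974 = (-439 - 23763 + 29192)/(-1668) - 32974 = -1/1668*4990 - 32974 = -2495/834 - 32974 = -27502811/834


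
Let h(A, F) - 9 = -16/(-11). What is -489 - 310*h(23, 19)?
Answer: -41029/11 ≈ -3729.9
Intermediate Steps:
h(A, F) = 115/11 (h(A, F) = 9 - 16/(-11) = 9 - 16*(-1/11) = 9 + 16/11 = 115/11)
-489 - 310*h(23, 19) = -489 - 310*115/11 = -489 - 35650/11 = -41029/11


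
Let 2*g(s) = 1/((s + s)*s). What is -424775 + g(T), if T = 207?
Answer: -72804735899/171396 ≈ -4.2478e+5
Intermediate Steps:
g(s) = 1/(4*s**2) (g(s) = (1/((s + s)*s))/2 = (1/(((2*s))*s))/2 = ((1/(2*s))/s)/2 = (1/(2*s**2))/2 = 1/(4*s**2))
-424775 + g(T) = -424775 + (1/4)/207**2 = -424775 + (1/4)*(1/42849) = -424775 + 1/171396 = -72804735899/171396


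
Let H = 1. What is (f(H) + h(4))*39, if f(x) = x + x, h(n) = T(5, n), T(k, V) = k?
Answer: 273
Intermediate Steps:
h(n) = 5
f(x) = 2*x
(f(H) + h(4))*39 = (2*1 + 5)*39 = (2 + 5)*39 = 7*39 = 273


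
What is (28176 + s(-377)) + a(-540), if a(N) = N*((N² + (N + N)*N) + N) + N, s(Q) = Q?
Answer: -472073141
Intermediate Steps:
a(N) = N + N*(N + 3*N²) (a(N) = N*((N² + (2*N)*N) + N) + N = N*((N² + 2*N²) + N) + N = N*(3*N² + N) + N = N*(N + 3*N²) + N = N + N*(N + 3*N²))
(28176 + s(-377)) + a(-540) = (28176 - 377) - 540*(1 - 540 + 3*(-540)²) = 27799 - 540*(1 - 540 + 3*291600) = 27799 - 540*(1 - 540 + 874800) = 27799 - 540*874261 = 27799 - 472100940 = -472073141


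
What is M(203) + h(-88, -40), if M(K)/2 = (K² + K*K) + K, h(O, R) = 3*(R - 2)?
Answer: 165116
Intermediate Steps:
h(O, R) = -6 + 3*R (h(O, R) = 3*(-2 + R) = -6 + 3*R)
M(K) = 2*K + 4*K² (M(K) = 2*((K² + K*K) + K) = 2*((K² + K²) + K) = 2*(2*K² + K) = 2*(K + 2*K²) = 2*K + 4*K²)
M(203) + h(-88, -40) = 2*203*(1 + 2*203) + (-6 + 3*(-40)) = 2*203*(1 + 406) + (-6 - 120) = 2*203*407 - 126 = 165242 - 126 = 165116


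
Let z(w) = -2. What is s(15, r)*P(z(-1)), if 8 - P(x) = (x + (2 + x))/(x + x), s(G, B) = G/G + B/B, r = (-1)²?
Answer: 15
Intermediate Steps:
r = 1
s(G, B) = 2 (s(G, B) = 1 + 1 = 2)
P(x) = 8 - (2 + 2*x)/(2*x) (P(x) = 8 - (x + (2 + x))/(x + x) = 8 - (2 + 2*x)/(2*x))
s(15, r)*P(z(-1)) = 2*(7 - 1/(-2)) = 2*(7 - 1*(-½)) = 2*(7 + ½) = 2*(15/2) = 15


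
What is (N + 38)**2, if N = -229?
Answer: 36481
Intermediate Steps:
(N + 38)**2 = (-229 + 38)**2 = (-191)**2 = 36481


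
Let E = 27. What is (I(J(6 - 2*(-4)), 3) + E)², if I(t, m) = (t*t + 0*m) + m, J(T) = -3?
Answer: 1521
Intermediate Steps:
I(t, m) = m + t² (I(t, m) = (t² + 0) + m = t² + m = m + t²)
(I(J(6 - 2*(-4)), 3) + E)² = ((3 + (-3)²) + 27)² = ((3 + 9) + 27)² = (12 + 27)² = 39² = 1521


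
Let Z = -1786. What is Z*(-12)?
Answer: 21432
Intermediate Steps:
Z*(-12) = -1786*(-12) = 21432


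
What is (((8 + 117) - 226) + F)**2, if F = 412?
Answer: 96721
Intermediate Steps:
(((8 + 117) - 226) + F)**2 = (((8 + 117) - 226) + 412)**2 = ((125 - 226) + 412)**2 = (-101 + 412)**2 = 311**2 = 96721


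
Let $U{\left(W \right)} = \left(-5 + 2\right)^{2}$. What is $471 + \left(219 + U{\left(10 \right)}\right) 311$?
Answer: $71379$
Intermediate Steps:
$U{\left(W \right)} = 9$ ($U{\left(W \right)} = \left(-3\right)^{2} = 9$)
$471 + \left(219 + U{\left(10 \right)}\right) 311 = 471 + \left(219 + 9\right) 311 = 471 + 228 \cdot 311 = 471 + 70908 = 71379$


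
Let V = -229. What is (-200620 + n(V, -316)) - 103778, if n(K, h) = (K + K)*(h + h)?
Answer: -14942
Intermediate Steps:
n(K, h) = 4*K*h (n(K, h) = (2*K)*(2*h) = 4*K*h)
(-200620 + n(V, -316)) - 103778 = (-200620 + 4*(-229)*(-316)) - 103778 = (-200620 + 289456) - 103778 = 88836 - 103778 = -14942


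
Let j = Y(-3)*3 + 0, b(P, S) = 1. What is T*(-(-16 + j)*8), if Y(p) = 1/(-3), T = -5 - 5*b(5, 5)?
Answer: -1360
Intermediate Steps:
T = -10 (T = -5 - 5*1 = -5 - 5 = -10)
Y(p) = -⅓
j = -1 (j = -⅓*3 + 0 = -1 + 0 = -1)
T*(-(-16 + j)*8) = -(-10)*(-16 - 1)*8 = -(-10)*(-17*8) = -(-10)*(-136) = -10*136 = -1360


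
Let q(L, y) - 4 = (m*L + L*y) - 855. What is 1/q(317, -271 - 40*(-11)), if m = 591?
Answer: 1/240069 ≈ 4.1655e-6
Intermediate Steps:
q(L, y) = -851 + 591*L + L*y (q(L, y) = 4 + ((591*L + L*y) - 855) = 4 + (-855 + 591*L + L*y) = -851 + 591*L + L*y)
1/q(317, -271 - 40*(-11)) = 1/(-851 + 591*317 + 317*(-271 - 40*(-11))) = 1/(-851 + 187347 + 317*(-271 - 1*(-440))) = 1/(-851 + 187347 + 317*(-271 + 440)) = 1/(-851 + 187347 + 317*169) = 1/(-851 + 187347 + 53573) = 1/240069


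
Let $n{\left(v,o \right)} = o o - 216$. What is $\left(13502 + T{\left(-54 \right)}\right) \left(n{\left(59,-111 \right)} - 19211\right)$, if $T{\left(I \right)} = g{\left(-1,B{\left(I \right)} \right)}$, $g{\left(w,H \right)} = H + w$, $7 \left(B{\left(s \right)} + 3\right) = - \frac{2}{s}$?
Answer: $- \frac{18128280038}{189} \approx -9.5917 \cdot 10^{7}$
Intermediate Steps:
$B{\left(s \right)} = -3 - \frac{2}{7 s}$ ($B{\left(s \right)} = -3 + \frac{\left(-2\right) \frac{1}{s}}{7} = -3 - \frac{2}{7 s}$)
$n{\left(v,o \right)} = -216 + o^{2}$ ($n{\left(v,o \right)} = o^{2} - 216 = -216 + o^{2}$)
$T{\left(I \right)} = -4 - \frac{2}{7 I}$ ($T{\left(I \right)} = \left(-3 - \frac{2}{7 I}\right) - 1 = -4 - \frac{2}{7 I}$)
$\left(13502 + T{\left(-54 \right)}\right) \left(n{\left(59,-111 \right)} - 19211\right) = \left(13502 - \left(4 + \frac{2}{7 \left(-54\right)}\right)\right) \left(\left(-216 + \left(-111\right)^{2}\right) - 19211\right) = \left(13502 - \frac{755}{189}\right) \left(\left(-216 + 12321\right) - 19211\right) = \left(13502 + \left(-4 + \frac{1}{189}\right)\right) \left(12105 - 19211\right) = \left(13502 - \frac{755}{189}\right) \left(-7106\right) = \frac{2551123}{189} \left(-7106\right) = - \frac{18128280038}{189}$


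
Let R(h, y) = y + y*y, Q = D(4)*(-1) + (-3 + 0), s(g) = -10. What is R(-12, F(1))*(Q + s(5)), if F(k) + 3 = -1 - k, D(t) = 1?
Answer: -280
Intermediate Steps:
F(k) = -4 - k (F(k) = -3 + (-1 - k) = -4 - k)
Q = -4 (Q = 1*(-1) + (-3 + 0) = -1 - 3 = -4)
R(h, y) = y + y**2
R(-12, F(1))*(Q + s(5)) = ((-4 - 1*1)*(1 + (-4 - 1*1)))*(-4 - 10) = ((-4 - 1)*(1 + (-4 - 1)))*(-14) = -5*(1 - 5)*(-14) = -5*(-4)*(-14) = 20*(-14) = -280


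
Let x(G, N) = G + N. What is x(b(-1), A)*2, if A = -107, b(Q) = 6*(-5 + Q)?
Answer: -286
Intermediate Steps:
b(Q) = -30 + 6*Q
x(b(-1), A)*2 = ((-30 + 6*(-1)) - 107)*2 = ((-30 - 6) - 107)*2 = (-36 - 107)*2 = -143*2 = -286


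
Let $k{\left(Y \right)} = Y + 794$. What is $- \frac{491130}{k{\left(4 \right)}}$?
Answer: $- \frac{81855}{133} \approx -615.45$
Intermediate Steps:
$k{\left(Y \right)} = 794 + Y$
$- \frac{491130}{k{\left(4 \right)}} = - \frac{491130}{794 + 4} = - \frac{491130}{798} = \left(-491130\right) \frac{1}{798} = - \frac{81855}{133}$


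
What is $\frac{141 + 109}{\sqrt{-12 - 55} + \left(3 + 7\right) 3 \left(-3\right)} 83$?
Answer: $- \frac{1867500}{8167} - \frac{20750 i \sqrt{67}}{8167} \approx -228.66 - 20.797 i$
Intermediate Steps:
$\frac{141 + 109}{\sqrt{-12 - 55} + \left(3 + 7\right) 3 \left(-3\right)} 83 = \frac{250}{\sqrt{-67} + 10 \left(-9\right)} 83 = \frac{250}{i \sqrt{67} - 90} \cdot 83 = \frac{250}{-90 + i \sqrt{67}} \cdot 83 = \frac{20750}{-90 + i \sqrt{67}}$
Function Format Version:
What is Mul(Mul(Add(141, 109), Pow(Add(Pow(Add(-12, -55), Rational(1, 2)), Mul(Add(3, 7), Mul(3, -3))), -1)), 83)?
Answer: Add(Rational(-1867500, 8167), Mul(Rational(-20750, 8167), I, Pow(67, Rational(1, 2)))) ≈ Add(-228.66, Mul(-20.797, I))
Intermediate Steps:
Mul(Mul(Add(141, 109), Pow(Add(Pow(Add(-12, -55), Rational(1, 2)), Mul(Add(3, 7), Mul(3, -3))), -1)), 83) = Mul(Mul(250, Pow(Add(Pow(-67, Rational(1, 2)), Mul(10, -9)), -1)), 83) = Mul(Mul(250, Pow(Add(Mul(I, Pow(67, Rational(1, 2))), -90), -1)), 83) = Mul(Mul(250, Pow(Add(-90, Mul(I, Pow(67, Rational(1, 2)))), -1)), 83) = Mul(20750, Pow(Add(-90, Mul(I, Pow(67, Rational(1, 2)))), -1))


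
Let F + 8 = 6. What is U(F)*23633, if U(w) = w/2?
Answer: -23633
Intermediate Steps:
F = -2 (F = -8 + 6 = -2)
U(w) = w/2 (U(w) = w*(½) = w/2)
U(F)*23633 = ((½)*(-2))*23633 = -1*23633 = -23633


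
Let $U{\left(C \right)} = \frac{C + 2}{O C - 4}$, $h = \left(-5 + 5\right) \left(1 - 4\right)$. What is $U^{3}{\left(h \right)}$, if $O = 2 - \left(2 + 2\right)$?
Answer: $- \frac{1}{8} \approx -0.125$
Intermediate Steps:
$O = -2$ ($O = 2 - 4 = -2$)
$h = 0$ ($h = 0 \left(-3\right) = 0$)
$U{\left(C \right)} = \frac{2 + C}{-4 - 2 C}$ ($U{\left(C \right)} = \frac{C + 2}{- 2 C - 4} = \frac{2 + C}{-4 - 2 C}$)
$U^{3}{\left(h \right)} = \left(- \frac{1}{2}\right)^{3} = - \frac{1}{8}$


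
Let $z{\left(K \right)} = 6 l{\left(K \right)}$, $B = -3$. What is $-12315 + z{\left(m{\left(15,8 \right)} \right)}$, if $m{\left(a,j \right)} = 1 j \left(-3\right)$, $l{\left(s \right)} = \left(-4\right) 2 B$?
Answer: $-12171$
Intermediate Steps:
$l{\left(s \right)} = 24$ ($l{\left(s \right)} = \left(-4\right) 2 \left(-3\right) = \left(-8\right) \left(-3\right) = 24$)
$m{\left(a,j \right)} = - 3 j$ ($m{\left(a,j \right)} = j \left(-3\right) = - 3 j$)
$z{\left(K \right)} = 144$ ($z{\left(K \right)} = 6 \cdot 24 = 144$)
$-12315 + z{\left(m{\left(15,8 \right)} \right)} = -12315 + 144 = -12171$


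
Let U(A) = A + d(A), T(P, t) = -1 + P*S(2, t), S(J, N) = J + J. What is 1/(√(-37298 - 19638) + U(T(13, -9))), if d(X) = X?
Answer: 51/33670 - I*√14234/33670 ≈ 0.0015147 - 0.0035434*I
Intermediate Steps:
S(J, N) = 2*J
T(P, t) = -1 + 4*P (T(P, t) = -1 + P*(2*2) = -1 + P*4 = -1 + 4*P)
U(A) = 2*A (U(A) = A + A = 2*A)
1/(√(-37298 - 19638) + U(T(13, -9))) = 1/(√(-37298 - 19638) + 2*(-1 + 4*13)) = 1/(√(-56936) + 2*(-1 + 52)) = 1/(2*I*√14234 + 2*51) = 1/(2*I*√14234 + 102) = 1/(102 + 2*I*√14234)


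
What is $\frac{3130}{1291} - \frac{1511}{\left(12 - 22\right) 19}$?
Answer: $\frac{2545401}{245290} \approx 10.377$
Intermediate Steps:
$\frac{3130}{1291} - \frac{1511}{\left(12 - 22\right) 19} = 3130 \cdot \frac{1}{1291} - \frac{1511}{\left(-10\right) 19} = \frac{3130}{1291} - \frac{1511}{-190} = \frac{3130}{1291} - - \frac{1511}{190} = \frac{3130}{1291} + \frac{1511}{190} = \frac{2545401}{245290}$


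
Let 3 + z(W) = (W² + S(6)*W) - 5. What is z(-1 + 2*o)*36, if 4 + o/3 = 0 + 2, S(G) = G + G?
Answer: 180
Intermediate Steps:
S(G) = 2*G
o = -6 (o = -12 + 3*(0 + 2) = -12 + 3*2 = -12 + 6 = -6)
z(W) = -8 + W² + 12*W (z(W) = -3 + ((W² + (2*6)*W) - 5) = -3 + ((W² + 12*W) - 5) = -3 + (-5 + W² + 12*W) = -8 + W² + 12*W)
z(-1 + 2*o)*36 = (-8 + (-1 + 2*(-6))² + 12*(-1 + 2*(-6)))*36 = (-8 + (-1 - 12)² + 12*(-1 - 12))*36 = (-8 + (-13)² + 12*(-13))*36 = (-8 + 169 - 156)*36 = 5*36 = 180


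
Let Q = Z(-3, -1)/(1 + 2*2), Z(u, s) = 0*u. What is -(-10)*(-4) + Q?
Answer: -40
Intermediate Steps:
Z(u, s) = 0
Q = 0 (Q = 0/(1 + 2*2) = 0/(1 + 4) = 0/5 = 0*(1/5) = 0)
-(-10)*(-4) + Q = -(-10)*(-4) + 0 = -10*4 + 0 = -40 + 0 = -40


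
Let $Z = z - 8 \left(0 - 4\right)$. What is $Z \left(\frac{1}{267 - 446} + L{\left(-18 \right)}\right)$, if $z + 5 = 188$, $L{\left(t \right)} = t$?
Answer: $- \frac{692945}{179} \approx -3871.2$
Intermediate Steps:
$z = 183$ ($z = -5 + 188 = 183$)
$Z = 215$ ($Z = 183 - 8 \left(0 - 4\right) = 183 - 8 \left(-4\right) = 183 - -32 = 183 + 32 = 215$)
$Z \left(\frac{1}{267 - 446} + L{\left(-18 \right)}\right) = 215 \left(\frac{1}{267 - 446} - 18\right) = 215 \left(\frac{1}{-179} - 18\right) = 215 \left(- \frac{1}{179} - 18\right) = 215 \left(- \frac{3223}{179}\right) = - \frac{692945}{179}$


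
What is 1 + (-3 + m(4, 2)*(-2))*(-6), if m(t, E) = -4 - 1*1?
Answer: -41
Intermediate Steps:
m(t, E) = -5 (m(t, E) = -4 - 1 = -5)
1 + (-3 + m(4, 2)*(-2))*(-6) = 1 + (-3 - 5*(-2))*(-6) = 1 + (-3 + 10)*(-6) = 1 + 7*(-6) = 1 - 42 = -41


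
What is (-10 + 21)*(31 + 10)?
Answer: 451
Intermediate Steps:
(-10 + 21)*(31 + 10) = 11*41 = 451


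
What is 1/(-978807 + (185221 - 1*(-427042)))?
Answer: -1/366544 ≈ -2.7282e-6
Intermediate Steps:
1/(-978807 + (185221 - 1*(-427042))) = 1/(-978807 + (185221 + 427042)) = 1/(-978807 + 612263) = 1/(-366544) = -1/366544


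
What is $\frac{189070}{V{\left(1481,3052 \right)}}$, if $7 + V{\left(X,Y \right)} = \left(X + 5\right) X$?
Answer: $\frac{189070}{2200759} \approx 0.085911$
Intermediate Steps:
$V{\left(X,Y \right)} = -7 + X \left(5 + X\right)$ ($V{\left(X,Y \right)} = -7 + \left(X + 5\right) X = -7 + \left(5 + X\right) X = -7 + X \left(5 + X\right)$)
$\frac{189070}{V{\left(1481,3052 \right)}} = \frac{189070}{-7 + 1481^{2} + 5 \cdot 1481} = \frac{189070}{-7 + 2193361 + 7405} = \frac{189070}{2200759}$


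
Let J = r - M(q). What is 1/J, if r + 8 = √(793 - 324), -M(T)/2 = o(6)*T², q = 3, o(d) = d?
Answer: 100/9531 - √469/9531 ≈ 0.0082199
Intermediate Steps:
M(T) = -12*T²
r = -8 + √469 (r = -8 + √(793 - 324) = -8 + √469 ≈ 13.656)
J = 100 + √469 (J = (-8 + √469) - (-12)*3² = (-8 + √469) - (-12)*9 = (-8 + √469) - 1*(-108) = (-8 + √469) + 108 = 100 + √469 ≈ 121.66)
1/J = 1/(100 + √469)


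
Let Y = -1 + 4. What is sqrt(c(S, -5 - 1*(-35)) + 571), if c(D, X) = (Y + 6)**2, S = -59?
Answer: 2*sqrt(163) ≈ 25.534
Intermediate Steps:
Y = 3
c(D, X) = 81 (c(D, X) = (3 + 6)**2 = 9**2 = 81)
sqrt(c(S, -5 - 1*(-35)) + 571) = sqrt(81 + 571) = sqrt(652) = 2*sqrt(163)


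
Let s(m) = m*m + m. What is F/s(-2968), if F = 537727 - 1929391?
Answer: -57986/366919 ≈ -0.15803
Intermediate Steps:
s(m) = m + m² (s(m) = m² + m = m + m²)
F = -1391664
F/s(-2968) = -1391664*(-1/(2968*(1 - 2968))) = -1391664/((-2968*(-2967))) = -1391664/8806056 = -1391664*1/8806056 = -57986/366919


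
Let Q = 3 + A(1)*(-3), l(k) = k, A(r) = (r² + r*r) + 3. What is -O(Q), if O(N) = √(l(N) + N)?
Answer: -2*I*√6 ≈ -4.899*I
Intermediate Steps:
A(r) = 3 + 2*r² (A(r) = (r² + r²) + 3 = 2*r² + 3 = 3 + 2*r²)
Q = -12 (Q = 3 + (3 + 2*1²)*(-3) = 3 + (3 + 2*1)*(-3) = 3 + (3 + 2)*(-3) = 3 + 5*(-3) = 3 - 15 = -12)
O(N) = √2*√N (O(N) = √(N + N) = √(2*N) = √2*√N)
-O(Q) = -√2*√(-12) = -√2*2*I*√3 = -2*I*√6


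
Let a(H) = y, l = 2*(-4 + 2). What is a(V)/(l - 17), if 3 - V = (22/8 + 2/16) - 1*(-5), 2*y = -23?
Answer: 23/42 ≈ 0.54762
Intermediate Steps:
l = -4 (l = 2*(-2) = -4)
y = -23/2 (y = (½)*(-23) = -23/2 ≈ -11.500)
V = -39/8 (V = 3 - ((22/8 + 2/16) - 1*(-5)) = 3 - ((22*(⅛) + 2*(1/16)) + 5) = 3 - ((11/4 + ⅛) + 5) = 3 - (23/8 + 5) = 3 - 1*63/8 = 3 - 63/8 = -39/8 ≈ -4.8750)
a(H) = -23/2
a(V)/(l - 17) = -23/(2*(-4 - 17)) = -23/2/(-21) = -23/2*(-1/21) = 23/42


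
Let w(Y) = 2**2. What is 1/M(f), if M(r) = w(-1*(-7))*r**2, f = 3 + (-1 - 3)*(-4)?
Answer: 1/1444 ≈ 0.00069252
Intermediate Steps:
w(Y) = 4
f = 19 (f = 3 - 4*(-4) = 3 + 16 = 19)
M(r) = 4*r**2
1/M(f) = 1/(4*19**2) = 1/(4*361) = 1/1444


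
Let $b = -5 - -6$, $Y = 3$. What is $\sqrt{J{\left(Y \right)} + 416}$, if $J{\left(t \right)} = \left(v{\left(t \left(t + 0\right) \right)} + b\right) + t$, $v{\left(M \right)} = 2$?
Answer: $\sqrt{422} \approx 20.543$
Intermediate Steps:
$b = 1$ ($b = -5 + 6 = 1$)
$J{\left(t \right)} = 3 + t$ ($J{\left(t \right)} = \left(2 + 1\right) + t = 3 + t$)
$\sqrt{J{\left(Y \right)} + 416} = \sqrt{\left(3 + 3\right) + 416} = \sqrt{6 + 416} = \sqrt{422}$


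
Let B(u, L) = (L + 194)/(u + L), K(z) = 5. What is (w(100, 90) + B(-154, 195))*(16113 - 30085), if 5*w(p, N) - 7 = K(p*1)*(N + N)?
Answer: -546752304/205 ≈ -2.6671e+6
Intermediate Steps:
w(p, N) = 7/5 + 2*N (w(p, N) = 7/5 + (5*(N + N))/5 = 7/5 + (5*(2*N))/5 = 7/5 + (10*N)/5 = 7/5 + 2*N)
B(u, L) = (194 + L)/(L + u)
(w(100, 90) + B(-154, 195))*(16113 - 30085) = ((7/5 + 2*90) + (194 + 195)/(195 - 154))*(16113 - 30085) = ((7/5 + 180) + 389/41)*(-13972) = (907/5 + (1/41)*389)*(-13972) = (907/5 + 389/41)*(-13972) = (39132/205)*(-13972) = -546752304/205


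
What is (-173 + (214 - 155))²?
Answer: 12996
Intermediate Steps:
(-173 + (214 - 155))² = (-173 + 59)² = (-114)² = 12996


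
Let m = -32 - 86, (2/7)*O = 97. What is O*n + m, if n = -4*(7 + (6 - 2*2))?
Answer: -12340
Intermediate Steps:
O = 679/2 (O = (7/2)*97 = 679/2 ≈ 339.50)
n = -36 (n = -4*(7 + (6 - 4)) = -4*(7 + 2) = -4*9 = -36)
m = -118
O*n + m = (679/2)*(-36) - 118 = -12222 - 118 = -12340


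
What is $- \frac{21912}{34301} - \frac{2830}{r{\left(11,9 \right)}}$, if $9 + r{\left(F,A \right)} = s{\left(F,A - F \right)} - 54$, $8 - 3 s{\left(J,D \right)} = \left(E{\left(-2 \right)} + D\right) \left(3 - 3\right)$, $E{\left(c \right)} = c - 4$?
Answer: $\frac{287249418}{6208481} \approx 46.267$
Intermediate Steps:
$E{\left(c \right)} = -4 + c$
$s{\left(J,D \right)} = \frac{8}{3}$ ($s{\left(J,D \right)} = \frac{8}{3} - \frac{\left(\left(-4 - 2\right) + D\right) \left(3 - 3\right)}{3} = \frac{8}{3} - \frac{\left(-6 + D\right) 0}{3} = \frac{8}{3} - 0 = \frac{8}{3} + 0 = \frac{8}{3}$)
$r{\left(F,A \right)} = - \frac{181}{3}$ ($r{\left(F,A \right)} = -9 + \left(\frac{8}{3} - 54\right) = -9 - \frac{154}{3} = - \frac{181}{3}$)
$- \frac{21912}{34301} - \frac{2830}{r{\left(11,9 \right)}} = - \frac{21912}{34301} - \frac{2830}{- \frac{181}{3}} = \left(-21912\right) \frac{1}{34301} - - \frac{8490}{181} = - \frac{21912}{34301} + \frac{8490}{181} = \frac{287249418}{6208481}$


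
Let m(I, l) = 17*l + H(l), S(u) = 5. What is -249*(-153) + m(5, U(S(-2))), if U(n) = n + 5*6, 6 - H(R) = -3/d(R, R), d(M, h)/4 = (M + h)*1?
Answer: 10835443/280 ≈ 38698.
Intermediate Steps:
d(M, h) = 4*M + 4*h (d(M, h) = 4*((M + h)*1) = 4*(M + h) = 4*M + 4*h)
H(R) = 6 + 3/(8*R) (H(R) = 6 - (-3)/(4*R + 4*R) = 6 - (-3)/(8*R) = 6 + 3/(8*R))
U(n) = 30 + n (U(n) = n + 30 = 30 + n)
m(I, l) = 6 + 17*l + 3/(8*l) (m(I, l) = 17*l + (6 + 3/(8*l)) = 6 + 17*l + 3/(8*l))
-249*(-153) + m(5, U(S(-2))) = -249*(-153) + (6 + 17*(30 + 5) + 3/(8*(30 + 5))) = 38097 + (6 + 17*35 + (3/8)/35) = 38097 + (6 + 595 + (3/8)*(1/35)) = 38097 + (6 + 595 + 3/280) = 38097 + 168283/280 = 10835443/280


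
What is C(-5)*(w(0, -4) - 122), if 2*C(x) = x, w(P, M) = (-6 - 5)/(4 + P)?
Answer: 2495/8 ≈ 311.88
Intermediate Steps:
w(P, M) = -11/(4 + P)
C(x) = x/2
C(-5)*(w(0, -4) - 122) = ((½)*(-5))*(-11/(4 + 0) - 122) = -5*(-11/4 - 122)/2 = -5/2*(-499/4) = 2495/8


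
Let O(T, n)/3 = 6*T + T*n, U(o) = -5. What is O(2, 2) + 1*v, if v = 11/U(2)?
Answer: 229/5 ≈ 45.800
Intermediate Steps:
O(T, n) = 18*T + 3*T*n (O(T, n) = 3*(6*T + T*n) = 18*T + 3*T*n)
v = -11/5 (v = 11/(-5) = 11*(-⅕) = -11/5 ≈ -2.2000)
O(2, 2) + 1*v = 3*2*(6 + 2) + 1*(-11/5) = 3*2*8 - 11/5 = 48 - 11/5 = 229/5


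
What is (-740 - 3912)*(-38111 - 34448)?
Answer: 337544468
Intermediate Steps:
(-740 - 3912)*(-38111 - 34448) = -4652*(-72559) = 337544468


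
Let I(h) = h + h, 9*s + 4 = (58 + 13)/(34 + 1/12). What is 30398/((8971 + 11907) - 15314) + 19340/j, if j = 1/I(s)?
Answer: -84308536321/10240542 ≈ -8232.8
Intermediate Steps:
s = -784/3681 (s = -4/9 + ((58 + 13)/(34 + 1/12))/9 = -4/9 + (71/(34 + 1/12))/9 = -4/9 + (71/(409/12))/9 = -4/9 + (71*(12/409))/9 = -4/9 + (⅑)*(852/409) = -4/9 + 284/1227 = -784/3681 ≈ -0.21299)
I(h) = 2*h
j = -3681/1568 (j = 1/(2*(-784/3681)) = 1/(-1568/3681) = -3681/1568 ≈ -2.3476)
30398/((8971 + 11907) - 15314) + 19340/j = 30398/((8971 + 11907) - 15314) + 19340/(-3681/1568) = 30398/(20878 - 15314) + 19340*(-1568/3681) = 30398/5564 - 30325120/3681 = 30398*(1/5564) - 30325120/3681 = 15199/2782 - 30325120/3681 = -84308536321/10240542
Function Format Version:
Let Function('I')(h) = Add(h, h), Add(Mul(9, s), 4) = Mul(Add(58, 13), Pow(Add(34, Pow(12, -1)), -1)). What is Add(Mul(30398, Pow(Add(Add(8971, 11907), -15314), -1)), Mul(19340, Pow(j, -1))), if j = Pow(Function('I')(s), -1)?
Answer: Rational(-84308536321, 10240542) ≈ -8232.8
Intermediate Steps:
s = Rational(-784, 3681) (s = Add(Rational(-4, 9), Mul(Rational(1, 9), Mul(Add(58, 13), Pow(Add(34, Pow(12, -1)), -1)))) = Add(Rational(-4, 9), Mul(Rational(1, 9), Mul(71, Pow(Add(34, Rational(1, 12)), -1)))) = Add(Rational(-4, 9), Mul(Rational(1, 9), Mul(71, Pow(Rational(409, 12), -1)))) = Add(Rational(-4, 9), Mul(Rational(1, 9), Mul(71, Rational(12, 409)))) = Add(Rational(-4, 9), Mul(Rational(1, 9), Rational(852, 409))) = Add(Rational(-4, 9), Rational(284, 1227)) = Rational(-784, 3681) ≈ -0.21299)
Function('I')(h) = Mul(2, h)
j = Rational(-3681, 1568) (j = Pow(Mul(2, Rational(-784, 3681)), -1) = Pow(Rational(-1568, 3681), -1) = Rational(-3681, 1568) ≈ -2.3476)
Add(Mul(30398, Pow(Add(Add(8971, 11907), -15314), -1)), Mul(19340, Pow(j, -1))) = Add(Mul(30398, Pow(Add(Add(8971, 11907), -15314), -1)), Mul(19340, Pow(Rational(-3681, 1568), -1))) = Add(Mul(30398, Pow(Add(20878, -15314), -1)), Mul(19340, Rational(-1568, 3681))) = Add(Mul(30398, Pow(5564, -1)), Rational(-30325120, 3681)) = Add(Mul(30398, Rational(1, 5564)), Rational(-30325120, 3681)) = Add(Rational(15199, 2782), Rational(-30325120, 3681)) = Rational(-84308536321, 10240542)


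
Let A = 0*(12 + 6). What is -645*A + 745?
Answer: 745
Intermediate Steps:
A = 0 (A = 0*18 = 0)
-645*A + 745 = -645*0 + 745 = 0 + 745 = 745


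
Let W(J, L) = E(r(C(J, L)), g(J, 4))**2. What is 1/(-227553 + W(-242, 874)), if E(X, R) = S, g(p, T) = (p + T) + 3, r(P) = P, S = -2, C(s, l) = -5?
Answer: -1/227549 ≈ -4.3947e-6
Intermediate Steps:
g(p, T) = 3 + T + p (g(p, T) = (T + p) + 3 = 3 + T + p)
E(X, R) = -2
W(J, L) = 4 (W(J, L) = (-2)**2 = 4)
1/(-227553 + W(-242, 874)) = 1/(-227553 + 4) = 1/(-227549) = -1/227549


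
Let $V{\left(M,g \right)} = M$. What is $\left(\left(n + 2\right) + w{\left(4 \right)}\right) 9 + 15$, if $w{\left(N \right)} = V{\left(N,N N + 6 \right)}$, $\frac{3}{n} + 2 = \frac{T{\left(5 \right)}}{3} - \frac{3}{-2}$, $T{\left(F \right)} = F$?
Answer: $\frac{645}{7} \approx 92.143$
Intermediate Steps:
$n = \frac{18}{7}$ ($n = \frac{3}{-2 + \left(\frac{5}{3} - \frac{3}{-2}\right)} = \frac{3}{-2 + \left(5 \cdot \frac{1}{3} - - \frac{3}{2}\right)} = \frac{3}{-2 + \left(\frac{5}{3} + \frac{3}{2}\right)} = \frac{3}{-2 + \frac{19}{6}} = \frac{3}{\frac{7}{6}} = 3 \cdot \frac{6}{7} = \frac{18}{7} \approx 2.5714$)
$w{\left(N \right)} = N$
$\left(\left(n + 2\right) + w{\left(4 \right)}\right) 9 + 15 = \left(\left(\frac{18}{7} + 2\right) + 4\right) 9 + 15 = \left(\frac{32}{7} + 4\right) 9 + 15 = \frac{60}{7} \cdot 9 + 15 = \frac{540}{7} + 15 = \frac{645}{7}$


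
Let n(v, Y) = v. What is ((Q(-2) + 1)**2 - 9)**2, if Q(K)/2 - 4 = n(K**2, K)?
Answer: 78400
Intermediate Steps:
Q(K) = 8 + 2*K**2
((Q(-2) + 1)**2 - 9)**2 = (((8 + 2*(-2)**2) + 1)**2 - 9)**2 = (((8 + 2*4) + 1)**2 - 9)**2 = (((8 + 8) + 1)**2 - 9)**2 = ((16 + 1)**2 - 9)**2 = (17**2 - 9)**2 = (289 - 9)**2 = 280**2 = 78400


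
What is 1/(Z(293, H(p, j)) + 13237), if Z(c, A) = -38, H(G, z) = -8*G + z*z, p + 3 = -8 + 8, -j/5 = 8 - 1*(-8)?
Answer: 1/13199 ≈ 7.5763e-5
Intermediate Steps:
j = -80 (j = -5*(8 - 1*(-8)) = -5*(8 + 8) = -5*16 = -80)
p = -3 (p = -3 + (-8 + 8) = -3 + 0 = -3)
H(G, z) = z² - 8*G (H(G, z) = -8*G + z² = z² - 8*G)
1/(Z(293, H(p, j)) + 13237) = 1/(-38 + 13237) = 1/13199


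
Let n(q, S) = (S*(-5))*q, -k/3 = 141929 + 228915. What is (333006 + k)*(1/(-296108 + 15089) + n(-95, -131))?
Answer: 4543703039410392/93673 ≈ 4.8506e+10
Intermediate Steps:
k = -1112532 (k = -3*(141929 + 228915) = -3*370844 = -1112532)
n(q, S) = -5*S*q (n(q, S) = (-5*S)*q = -5*S*q)
(333006 + k)*(1/(-296108 + 15089) + n(-95, -131)) = (333006 - 1112532)*(1/(-296108 + 15089) - 5*(-131)*(-95)) = -779526*(1/(-281019) - 62225) = -779526*(-1/281019 - 62225) = -779526*(-17486407276/281019) = 4543703039410392/93673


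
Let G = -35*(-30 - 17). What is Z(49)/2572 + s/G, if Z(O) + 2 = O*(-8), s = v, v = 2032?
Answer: 2289087/2115470 ≈ 1.0821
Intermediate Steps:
s = 2032
G = 1645 (G = -35*(-47) = 1645)
Z(O) = -2 - 8*O (Z(O) = -2 + O*(-8) = -2 - 8*O)
Z(49)/2572 + s/G = (-2 - 8*49)/2572 + 2032/1645 = (-2 - 392)*(1/2572) + 2032*(1/1645) = -394*1/2572 + 2032/1645 = -197/1286 + 2032/1645 = 2289087/2115470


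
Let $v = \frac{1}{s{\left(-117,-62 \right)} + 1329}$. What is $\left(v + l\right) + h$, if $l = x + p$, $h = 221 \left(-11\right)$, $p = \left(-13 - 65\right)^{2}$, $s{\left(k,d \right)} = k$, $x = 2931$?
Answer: $\frac{7979809}{1212} \approx 6584.0$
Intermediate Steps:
$p = 6084$ ($p = \left(-78\right)^{2} = 6084$)
$v = \frac{1}{1212}$ ($v = \frac{1}{-117 + 1329} = \frac{1}{1212} \approx 0.00082508$)
$h = -2431$
$l = 9015$ ($l = 2931 + 6084 = 9015$)
$\left(v + l\right) + h = \left(\frac{1}{1212} + 9015\right) - 2431 = \frac{10926181}{1212} - 2431 = \frac{7979809}{1212}$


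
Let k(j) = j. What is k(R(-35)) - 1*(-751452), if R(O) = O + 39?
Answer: 751456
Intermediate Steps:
R(O) = 39 + O
k(R(-35)) - 1*(-751452) = (39 - 35) - 1*(-751452) = 4 + 751452 = 751456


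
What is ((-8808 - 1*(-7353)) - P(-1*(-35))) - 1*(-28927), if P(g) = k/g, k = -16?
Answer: 961536/35 ≈ 27472.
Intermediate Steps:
P(g) = -16/g
((-8808 - 1*(-7353)) - P(-1*(-35))) - 1*(-28927) = ((-8808 - 1*(-7353)) - (-16)/((-1*(-35)))) - 1*(-28927) = ((-8808 + 7353) - (-16)/35) + 28927 = (-1455 - (-16)/35) + 28927 = (-1455 - 1*(-16/35)) + 28927 = (-1455 + 16/35) + 28927 = -50909/35 + 28927 = 961536/35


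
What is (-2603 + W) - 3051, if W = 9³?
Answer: -4925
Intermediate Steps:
W = 729
(-2603 + W) - 3051 = (-2603 + 729) - 3051 = -1874 - 3051 = -4925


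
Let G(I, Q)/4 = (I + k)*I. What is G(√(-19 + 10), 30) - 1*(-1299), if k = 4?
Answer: 1263 + 48*I ≈ 1263.0 + 48.0*I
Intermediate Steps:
G(I, Q) = 4*I*(4 + I) (G(I, Q) = 4*((I + 4)*I) = 4*((4 + I)*I) = 4*(I*(4 + I)) = 4*I*(4 + I))
G(√(-19 + 10), 30) - 1*(-1299) = 4*√(-19 + 10)*(4 + √(-19 + 10)) - 1*(-1299) = 4*√(-9)*(4 + √(-9)) + 1299 = 4*(3*I)*(4 + 3*I) + 1299 = 12*I*(4 + 3*I) + 1299 = 1299 + 12*I*(4 + 3*I)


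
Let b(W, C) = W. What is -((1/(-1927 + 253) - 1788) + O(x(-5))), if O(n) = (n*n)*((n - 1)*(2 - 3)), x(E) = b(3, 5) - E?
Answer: 3743065/1674 ≈ 2236.0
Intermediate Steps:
x(E) = 3 - E
O(n) = n**2*(1 - n) (O(n) = n**2*((-1 + n)*(-1)) = n**2*(1 - n))
-((1/(-1927 + 253) - 1788) + O(x(-5))) = -((1/(-1927 + 253) - 1788) + (3 - 1*(-5))**2*(1 - (3 - 1*(-5)))) = -((1/(-1674) - 1788) + (3 + 5)**2*(1 - (3 + 5))) = -((-1/1674 - 1788) + 8**2*(1 - 1*8)) = -(-2993113/1674 + 64*(1 - 8)) = -(-2993113/1674 + 64*(-7)) = -(-2993113/1674 - 448) = -1*(-3743065/1674) = 3743065/1674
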